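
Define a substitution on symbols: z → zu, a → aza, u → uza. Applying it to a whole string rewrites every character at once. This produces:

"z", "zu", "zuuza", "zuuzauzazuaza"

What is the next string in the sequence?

zuuzauzazuazauzazuazazuuzaazazuaza

φ(zuuzauzazuaza) expands symbol-by-symbol to zu uza uza zu aza uza zu aza zu uza aza zu aza; joining the 13 pieces gives the next term.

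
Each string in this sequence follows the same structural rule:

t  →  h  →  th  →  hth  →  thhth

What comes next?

hththhth

This is a Fibonacci-style word recurrence s(k) = s(k−2)·s(k−1): e.g. t·h = th.
Continuing: hth · thhth gives term 6.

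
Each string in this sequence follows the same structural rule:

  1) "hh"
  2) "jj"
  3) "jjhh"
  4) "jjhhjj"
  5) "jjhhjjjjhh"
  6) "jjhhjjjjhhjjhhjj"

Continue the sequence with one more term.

jjhhjjjjhhjjhhjjjjhhjjjjhh

This is a Fibonacci-style word recurrence s(k) = s(k−1)·s(k−2): e.g. jj·hh = jjhh.
Continuing: jjhhjjjjhhjjhhjj · jjhhjjjjhh gives term 7.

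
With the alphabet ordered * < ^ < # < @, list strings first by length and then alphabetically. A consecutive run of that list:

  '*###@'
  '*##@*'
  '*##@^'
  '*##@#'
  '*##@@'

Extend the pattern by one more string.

Treat *##@@ as a base-4 numeral over the given alphabet and add one, carrying through any trailing @'s.

*#@**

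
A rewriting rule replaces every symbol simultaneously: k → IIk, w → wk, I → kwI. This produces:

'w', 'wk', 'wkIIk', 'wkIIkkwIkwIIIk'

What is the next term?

wkIIkkwIkwIIIkIIkwkkwIIIkwkkwIkwIkwIIIk

Replace each of the 14 characters of wkIIkkwIkwIIIk in place — wk IIk kwI kwI IIk IIk wk kwI IIk wk kwI kwI kwI IIk — and concatenate.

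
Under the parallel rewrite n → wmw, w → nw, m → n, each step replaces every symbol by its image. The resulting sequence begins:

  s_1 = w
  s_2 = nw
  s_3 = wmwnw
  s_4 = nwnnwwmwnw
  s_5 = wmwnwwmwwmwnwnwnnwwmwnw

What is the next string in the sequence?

Replace each of the 23 characters of wmwnwwmwwmwnwnwnnwwmwnw in place — nw n nw wmw nw nw n nw nw n nw wmw nw wmw nw wmw wmw nw nw n nw wmw nw — and concatenate.

nwnnwwmwnwnwnnwnwnnwwmwnwwmwnwwmwwmwnwnwnnwwmwnw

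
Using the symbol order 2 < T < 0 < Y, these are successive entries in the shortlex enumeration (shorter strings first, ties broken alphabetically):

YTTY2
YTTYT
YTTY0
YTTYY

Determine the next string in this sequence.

YT022

Find the rightmost character of YTTYY below Y, bump it to the next letter, and reset everything to its right to 2.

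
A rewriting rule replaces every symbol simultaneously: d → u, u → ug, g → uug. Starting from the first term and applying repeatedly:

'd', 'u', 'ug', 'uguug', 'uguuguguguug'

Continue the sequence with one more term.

uguuguguguuguguuguguuguguguug

Expanding uguuguguguug: u→ug, g→uug, u→ug, u→ug, g→uug, u→ug, g→uug, u→ug, g→uug, u→ug, u→ug, g→uug. Concatenated: ug uug ug ug uug ug uug ug uug ug ug uug.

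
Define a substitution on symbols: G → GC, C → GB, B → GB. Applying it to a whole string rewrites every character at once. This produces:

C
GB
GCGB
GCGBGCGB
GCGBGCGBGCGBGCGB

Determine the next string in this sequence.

Rewriting the 16 symbols of GCGBGCGBGCGBGCGB one by one yields GC GB GC GB GC GB GC GB GC GB GC GB GC GB GC GB; concatenated:

GCGBGCGBGCGBGCGBGCGBGCGBGCGBGCGB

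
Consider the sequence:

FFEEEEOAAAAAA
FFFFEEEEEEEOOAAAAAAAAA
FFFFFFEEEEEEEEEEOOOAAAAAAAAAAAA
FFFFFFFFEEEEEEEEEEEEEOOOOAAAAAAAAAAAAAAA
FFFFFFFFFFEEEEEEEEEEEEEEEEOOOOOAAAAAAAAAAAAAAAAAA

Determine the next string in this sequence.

Term n consists of 2n F's, followed by 3n+1 E's, followed by n O's, followed by 3n+3 A's (n = 1, 2, …).
At n = 6 the blocks have lengths 12, 19, 6, 21.

FFFFFFFFFFFFEEEEEEEEEEEEEEEEEEEOOOOOOAAAAAAAAAAAAAAAAAAAAA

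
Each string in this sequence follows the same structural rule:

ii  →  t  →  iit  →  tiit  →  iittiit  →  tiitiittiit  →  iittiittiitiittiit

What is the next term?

tiitiittiitiittiittiitiittiit

From term 3 onward, concatenate the second-to-last term with the last: ii·t = iit, t·iit = tiit, …
The next term joins tiitiittiit and iittiittiitiittiit.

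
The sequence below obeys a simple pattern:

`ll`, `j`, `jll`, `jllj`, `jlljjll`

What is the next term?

jlljjlljllj

From term 3 onward, concatenate the last term with the second-to-last: j·ll = jll, jll·j = jllj, …
Continuing: jlljjll · jllj gives term 6.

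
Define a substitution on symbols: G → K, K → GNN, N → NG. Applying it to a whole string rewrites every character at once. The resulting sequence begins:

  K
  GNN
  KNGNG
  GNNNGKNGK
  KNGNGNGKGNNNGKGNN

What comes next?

Replace each of the 17 characters of KNGNGNGKGNNNGKGNN in place — GNN NG K NG K NG K GNN K NG NG NG K GNN K NG NG — and concatenate.

GNNNGKNGKNGKGNNKNGNGNGKGNNKNGNG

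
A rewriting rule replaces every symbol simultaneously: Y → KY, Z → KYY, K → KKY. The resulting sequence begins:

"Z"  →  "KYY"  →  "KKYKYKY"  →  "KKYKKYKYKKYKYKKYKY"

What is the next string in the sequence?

Replace each of the 18 characters of KKYKKYKYKKYKYKKYKY in place — KKY KKY KY KKY KKY KY KKY KY KKY KKY KY KKY KY KKY KKY KY KKY KY — and concatenate.

KKYKKYKYKKYKKYKYKKYKYKKYKKYKYKKYKYKKYKKYKYKKYKY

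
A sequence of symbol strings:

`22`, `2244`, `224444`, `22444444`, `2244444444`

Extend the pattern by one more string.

Each term is the previous one with 44 appended.
Applying this once more to 2244444444:

224444444444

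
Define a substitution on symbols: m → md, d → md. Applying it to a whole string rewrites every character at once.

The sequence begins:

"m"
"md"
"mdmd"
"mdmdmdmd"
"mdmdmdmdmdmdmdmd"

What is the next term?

mdmdmdmdmdmdmdmdmdmdmdmdmdmdmdmd

Replace each of the 16 characters of mdmdmdmdmdmdmdmd in place — md md md md md md md md md md md md md md md md — and concatenate.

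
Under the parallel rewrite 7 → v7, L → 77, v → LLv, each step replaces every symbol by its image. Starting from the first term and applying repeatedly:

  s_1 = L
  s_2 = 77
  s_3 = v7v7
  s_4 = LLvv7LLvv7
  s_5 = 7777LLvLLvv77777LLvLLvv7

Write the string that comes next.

Replace each of the 24 characters of 7777LLvLLvv77777LLvLLvv7 in place — v7 v7 v7 v7 77 77 LLv 77 77 LLv LLv v7 v7 v7 v7 v7 77 77 LLv 77 77 LLv LLv v7 — and concatenate.

v7v7v7v77777LLv7777LLvLLvv7v7v7v7v77777LLv7777LLvLLvv7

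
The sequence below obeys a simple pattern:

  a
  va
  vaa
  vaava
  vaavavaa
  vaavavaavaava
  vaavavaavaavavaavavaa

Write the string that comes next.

vaavavaavaavavaavavaavaavavaavaava

This is a Fibonacci-style word recurrence s(k) = s(k−1)·s(k−2): e.g. va·a = vaa.
Continuing: vaavavaavaavavaavavaa · vaavavaavaava gives term 8.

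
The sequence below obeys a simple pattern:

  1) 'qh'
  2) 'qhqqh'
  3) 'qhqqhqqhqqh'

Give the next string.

Every step duplicates the string with 'q' between the halves.
One more doubling of qhqqhqqhqqh gives the answer.

qhqqhqqhqqhqqhqqhqqhqqh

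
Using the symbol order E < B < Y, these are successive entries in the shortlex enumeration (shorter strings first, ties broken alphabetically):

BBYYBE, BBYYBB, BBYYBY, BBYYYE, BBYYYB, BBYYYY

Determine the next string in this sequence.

The successor of BBYYYY increments the rightmost position that isn't already Y and resets every position after it to E.

BYEEEE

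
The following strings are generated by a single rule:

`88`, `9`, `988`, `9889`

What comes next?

9889988

This is a Fibonacci-style word recurrence s(k) = s(k−1)·s(k−2): e.g. 9·88 = 988.
Continuing: 9889 · 988 gives term 5.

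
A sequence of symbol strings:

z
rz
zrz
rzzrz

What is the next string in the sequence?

Each term (from the third on) is the two preceding terms concatenated in order: term 3 = z·rz = zrz.
Continuing: zrz · rzzrz gives term 5.

zrzrzzrz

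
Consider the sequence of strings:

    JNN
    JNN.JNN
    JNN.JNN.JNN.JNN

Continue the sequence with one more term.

Each string is two copies of the previous one joined by '.'.
So the next term is two copies of JNN.JNN.JNN.JNN with '.' between the halves.

JNN.JNN.JNN.JNN.JNN.JNN.JNN.JNN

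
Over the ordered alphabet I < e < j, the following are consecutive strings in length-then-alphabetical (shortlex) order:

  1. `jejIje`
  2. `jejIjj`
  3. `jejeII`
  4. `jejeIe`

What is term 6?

jejeeI

Advancing 2 positions from jejeIe through jejeIe → jejeIj reaches term 6.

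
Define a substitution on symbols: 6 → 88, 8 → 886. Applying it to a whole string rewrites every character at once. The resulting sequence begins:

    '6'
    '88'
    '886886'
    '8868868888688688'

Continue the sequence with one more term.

Rewriting the 16 symbols of 8868868888688688 one by one yields 886 886 88 886 886 88 886 886 886 886 88 886 886 88 886 886; concatenated:

88688688886886888868868868868888688688886886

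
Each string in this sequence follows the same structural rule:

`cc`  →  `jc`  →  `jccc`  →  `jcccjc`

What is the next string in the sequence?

Each term (from the third on) is the previous term followed by the one before it: term 3 = jc·cc = jccc.
So term 5 is jcccjc·jccc.

jcccjcjccc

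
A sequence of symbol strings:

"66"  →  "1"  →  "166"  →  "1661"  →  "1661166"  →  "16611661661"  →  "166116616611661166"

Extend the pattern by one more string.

16611661661166116616611661661

Each term (from the third on) is the previous term followed by the one before it: term 3 = 1·66 = 166.
So term 8 is 166116616611661166·16611661661.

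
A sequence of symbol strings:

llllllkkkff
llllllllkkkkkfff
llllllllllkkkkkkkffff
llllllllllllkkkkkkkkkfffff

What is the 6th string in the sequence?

The n-th term is 2n+2 l's then 2n-1 k's then n f's, where the shown terms are n = 2, 3, 4, 5.
At n = 7 the blocks have lengths 16, 13, 7.

llllllllllllllllkkkkkkkkkkkkkfffffff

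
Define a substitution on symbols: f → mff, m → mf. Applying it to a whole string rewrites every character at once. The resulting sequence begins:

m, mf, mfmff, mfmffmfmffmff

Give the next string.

mfmffmfmffmffmfmffmfmffmffmfmffmff

Replace each of the 13 characters of mfmffmfmffmff in place — mf mff mf mff mff mf mff mf mff mff mf mff mff — and concatenate.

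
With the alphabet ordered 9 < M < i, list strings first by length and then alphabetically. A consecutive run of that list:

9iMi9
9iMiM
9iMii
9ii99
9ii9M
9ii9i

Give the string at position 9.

9iiMi

Continuing the enumeration 3 steps past 9ii9i: 9ii9i → 9iiM9 → 9iiMM → (answer).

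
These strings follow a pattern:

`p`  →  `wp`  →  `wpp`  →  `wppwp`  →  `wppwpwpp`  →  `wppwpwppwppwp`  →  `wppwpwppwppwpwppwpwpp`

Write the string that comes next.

From term 3 onward, concatenate the last term with the second-to-last: wp·p = wpp, wpp·wp = wppwp, …
Continuing: wppwpwppwppwpwppwpwpp · wppwpwppwppwp gives term 8.

wppwpwppwppwpwppwpwppwppwpwppwppwp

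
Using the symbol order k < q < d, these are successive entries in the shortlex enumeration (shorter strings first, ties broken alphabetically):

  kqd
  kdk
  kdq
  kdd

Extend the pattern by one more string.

qkk

Treat kdd as a base-3 numeral over the given alphabet and add one, carrying through any trailing d's.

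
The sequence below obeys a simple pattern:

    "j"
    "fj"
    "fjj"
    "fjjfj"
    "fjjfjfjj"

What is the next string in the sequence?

From term 3 onward, concatenate the last term with the second-to-last: fj·j = fjj, fjj·fj = fjjfj, …
So term 6 is fjjfjfjj·fjjfj.

fjjfjfjjfjjfj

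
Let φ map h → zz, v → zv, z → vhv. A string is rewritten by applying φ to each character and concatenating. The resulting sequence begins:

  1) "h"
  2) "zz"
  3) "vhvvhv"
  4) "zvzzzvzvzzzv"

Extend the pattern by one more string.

vhvzvvhvvhvvhvzvvhvzvvhvvhvvhvzv

Apply φ to zvzzzvzvzzzv symbol by symbol: z→vhv, v→zv, z→vhv, z→vhv, z→vhv, v→zv, z→vhv, v→zv, z→vhv, z→vhv, z→vhv, v→zv; joined: vhv zv vhv vhv vhv zv vhv zv vhv vhv vhv zv.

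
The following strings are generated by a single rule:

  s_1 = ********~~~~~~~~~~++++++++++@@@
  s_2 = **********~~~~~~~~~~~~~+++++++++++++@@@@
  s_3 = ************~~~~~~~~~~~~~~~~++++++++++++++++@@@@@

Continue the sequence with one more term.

Each string has the form *^{2n+2} ~^{3n+1} +^{3n+1} @^{n}, where the shown terms are n = 3, 4, 5.
For the next term, n = 6, so the run lengths are 14, 19, 19, 6.

**************~~~~~~~~~~~~~~~~~~~+++++++++++++++++++@@@@@@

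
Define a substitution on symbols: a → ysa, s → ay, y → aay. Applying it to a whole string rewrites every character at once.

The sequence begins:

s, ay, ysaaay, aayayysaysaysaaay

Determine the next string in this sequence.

φ(aayayysaysaysaaay) expands symbol-by-symbol to ysa ysa aay ysa aay aay ay ysa aay ay ysa aay ay ysa ysa ysa aay; joining the 17 pieces gives the next term.

ysaysaaayysaaayaayayysaaayayysaaayayysaysaysaaay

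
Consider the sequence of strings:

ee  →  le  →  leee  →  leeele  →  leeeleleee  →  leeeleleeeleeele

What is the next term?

This is a Fibonacci-style word recurrence s(k) = s(k−1)·s(k−2): e.g. le·ee = leee.
The next term joins leeeleleeeleeele and leeeleleee.

leeeleleeeleeeleleeeleleee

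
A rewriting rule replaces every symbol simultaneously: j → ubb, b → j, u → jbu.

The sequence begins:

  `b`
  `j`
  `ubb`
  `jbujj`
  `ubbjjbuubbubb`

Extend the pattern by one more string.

Applying the rule to each of the 13 symbols of ubbjjbuubbubb gives the pieces jbu j j ubb ubb j jbu jbu j j jbu j j, which concatenate to the answer.

jbujjubbubbjjbujbujjjbujj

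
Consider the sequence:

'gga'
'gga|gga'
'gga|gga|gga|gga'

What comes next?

s(k+1) = s(k)·|·s(k) — each term doubles the last with '|' between the halves.
So the next term is two copies of gga|gga|gga|gga with '|' between the halves.

gga|gga|gga|gga|gga|gga|gga|gga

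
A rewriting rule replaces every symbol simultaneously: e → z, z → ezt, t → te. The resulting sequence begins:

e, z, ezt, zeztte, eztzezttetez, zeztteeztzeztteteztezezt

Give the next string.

Replace each of the 24 characters of zeztteeztzeztteteztezezt in place — ezt z ezt te te z z ezt te ezt z ezt te te z te z ezt te z ezt z ezt te — and concatenate.

eztzezttetezzeztteeztzeztteteztezezttezeztzeztte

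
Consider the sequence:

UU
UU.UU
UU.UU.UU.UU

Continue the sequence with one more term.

UU.UU.UU.UU.UU.UU.UU.UU

Every step duplicates the string with '.' between the halves.
So the next term is two copies of UU.UU.UU.UU with '.' between the halves.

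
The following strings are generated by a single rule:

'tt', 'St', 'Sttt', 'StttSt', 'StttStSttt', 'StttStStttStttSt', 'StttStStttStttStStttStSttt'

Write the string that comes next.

StttStStttStttStStttStStttStttStStttStttSt

From term 3 onward, concatenate the last term with the second-to-last: St·tt = Sttt, Sttt·St = StttSt, …
So term 8 is StttStStttStttStStttStSttt·StttStStttStttSt.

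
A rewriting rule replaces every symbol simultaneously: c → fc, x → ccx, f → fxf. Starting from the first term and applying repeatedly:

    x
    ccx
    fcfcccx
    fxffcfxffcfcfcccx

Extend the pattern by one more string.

fxfccxfxffxffcfxfccxfxffxffcfxffcfxffcfcfcccx

Replace each of the 17 characters of fxffcfxffcfcfcccx in place — fxf ccx fxf fxf fc fxf ccx fxf fxf fc fxf fc fxf fc fc fc ccx — and concatenate.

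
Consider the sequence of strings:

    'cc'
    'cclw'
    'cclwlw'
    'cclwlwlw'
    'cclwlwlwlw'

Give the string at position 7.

cclwlwlwlwlwlw

Each term is the previous one with lw appended.
From cclwlwlwlw, 2 further steps: cclwlwlwlw → cclwlwlwlwlw → (answer).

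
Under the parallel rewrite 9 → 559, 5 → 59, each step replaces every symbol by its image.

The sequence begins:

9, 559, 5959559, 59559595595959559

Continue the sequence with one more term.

φ(59559595595959559) expands symbol-by-symbol to 59 559 59 59 559 59 559 59 59 559 59 559 59 559 59 59 559; joining the 17 pieces gives the next term.

59559595955959559595955959559595595959559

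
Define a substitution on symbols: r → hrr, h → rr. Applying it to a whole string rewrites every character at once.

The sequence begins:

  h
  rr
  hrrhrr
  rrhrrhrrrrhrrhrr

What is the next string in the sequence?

Applying the rule to each of the 16 symbols of rrhrrhrrrrhrrhrr gives the pieces hrr hrr rr hrr hrr rr hrr hrr hrr hrr rr hrr hrr rr hrr hrr, which concatenate to the answer.

hrrhrrrrhrrhrrrrhrrhrrhrrhrrrrhrrhrrrrhrrhrr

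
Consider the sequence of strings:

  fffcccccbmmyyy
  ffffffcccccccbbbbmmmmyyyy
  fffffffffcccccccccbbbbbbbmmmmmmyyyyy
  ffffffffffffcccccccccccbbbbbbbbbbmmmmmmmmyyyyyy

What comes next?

fffffffffffffffcccccccccccccbbbbbbbbbbbbbmmmmmmmmmmyyyyyyy

Term n consists of 3n f's, followed by 2n+3 c's, followed by 3n-2 b's, followed by 2n m's, followed by n+2 y's (n = 1, 2, …).
For the next term, n = 5, so the run lengths are 15, 13, 13, 10, 7.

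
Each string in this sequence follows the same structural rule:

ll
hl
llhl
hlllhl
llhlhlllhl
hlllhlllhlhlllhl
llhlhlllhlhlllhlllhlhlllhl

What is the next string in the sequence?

hlllhlllhlhlllhlllhlhlllhlhlllhlllhlhlllhl

This is a Fibonacci-style word recurrence s(k) = s(k−2)·s(k−1): e.g. ll·hl = llhl.
So term 8 is hlllhlllhlhlllhl·llhlhlllhlhlllhlllhlhlllhl.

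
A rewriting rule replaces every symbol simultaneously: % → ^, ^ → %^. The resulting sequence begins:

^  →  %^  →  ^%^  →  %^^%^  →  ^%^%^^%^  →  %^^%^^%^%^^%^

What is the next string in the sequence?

^%^%^^%^%^^%^^%^%^^%^

φ(%^^%^^%^%^^%^) expands symbol-by-symbol to ^ %^ %^ ^ %^ %^ ^ %^ ^ %^ %^ ^ %^; joining the 13 pieces gives the next term.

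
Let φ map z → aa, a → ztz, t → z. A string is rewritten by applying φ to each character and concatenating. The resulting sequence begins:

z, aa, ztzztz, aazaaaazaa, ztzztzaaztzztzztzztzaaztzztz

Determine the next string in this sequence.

Rewriting the 28 symbols of ztzztzaaztzztzztzztzaaztzztz one by one yields aa z aa aa z aa ztz ztz aa z aa aa z aa aa z aa aa z aa ztz ztz aa z aa aa z aa; concatenated:

aazaaaazaaztzztzaazaaaazaaaazaaaazaaztzztzaazaaaazaa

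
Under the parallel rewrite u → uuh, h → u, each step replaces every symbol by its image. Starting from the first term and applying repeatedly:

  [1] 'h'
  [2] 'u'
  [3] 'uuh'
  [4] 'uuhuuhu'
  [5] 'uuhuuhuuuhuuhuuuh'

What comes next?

Rewriting the 17 symbols of uuhuuhuuuhuuhuuuh one by one yields uuh uuh u uuh uuh u uuh uuh uuh u uuh uuh u uuh uuh uuh u; concatenated:

uuhuuhuuuhuuhuuuhuuhuuhuuuhuuhuuuhuuhuuhu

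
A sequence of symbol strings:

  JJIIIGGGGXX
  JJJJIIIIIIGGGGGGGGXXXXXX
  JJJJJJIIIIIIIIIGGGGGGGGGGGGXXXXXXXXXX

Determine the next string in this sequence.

JJJJJJJJIIIIIIIIIIIIGGGGGGGGGGGGGGGGXXXXXXXXXXXXXX

Each string has the form J^{2n} I^{3n} G^{4n} X^{4n-2} (n = 1, 2, …).
For the next term, n = 4, so the run lengths are 8, 12, 16, 14.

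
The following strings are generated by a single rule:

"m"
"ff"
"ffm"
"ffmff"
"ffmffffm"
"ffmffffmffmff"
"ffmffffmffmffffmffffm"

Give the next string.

This is a Fibonacci-style word recurrence s(k) = s(k−1)·s(k−2): e.g. ff·m = ffm.
So term 8 is ffmffffmffmffffmffffm·ffmffffmffmff.

ffmffffmffmffffmffffmffmffffmffmff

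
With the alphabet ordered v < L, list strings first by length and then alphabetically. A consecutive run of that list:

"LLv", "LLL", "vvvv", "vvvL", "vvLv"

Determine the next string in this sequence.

Find the rightmost character of vvLv below L, bump it to the next letter, and reset everything to its right to v.

vvLL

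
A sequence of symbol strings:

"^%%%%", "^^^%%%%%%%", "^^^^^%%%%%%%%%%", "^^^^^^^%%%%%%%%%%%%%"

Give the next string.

Reading off run lengths: ^ runs 1, 3, 5, 7; % runs 4, 7, 10, 13 — each is linear in n (n = 1, 2, …).
At n = 5 the blocks have lengths 9, 16.

^^^^^^^^^%%%%%%%%%%%%%%%%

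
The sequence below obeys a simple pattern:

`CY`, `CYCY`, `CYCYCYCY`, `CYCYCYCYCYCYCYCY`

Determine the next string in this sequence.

Every step duplicates the string.
So the next term is two copies of CYCYCYCYCYCYCYCY.

CYCYCYCYCYCYCYCYCYCYCYCYCYCYCYCY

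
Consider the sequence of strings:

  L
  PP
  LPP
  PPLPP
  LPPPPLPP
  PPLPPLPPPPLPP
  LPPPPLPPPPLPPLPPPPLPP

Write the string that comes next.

PPLPPLPPPPLPPLPPPPLPPPPLPPLPPPPLPP

From term 3 onward, concatenate the second-to-last term with the last: L·PP = LPP, PP·LPP = PPLPP, …
Continuing: PPLPPLPPPPLPP · LPPPPLPPPPLPPLPPPPLPP gives term 8.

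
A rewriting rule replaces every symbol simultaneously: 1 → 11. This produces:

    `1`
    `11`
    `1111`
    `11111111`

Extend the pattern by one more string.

Apply φ to 11111111 symbol by symbol: 1→11, 1→11, 1→11, 1→11, 1→11, 1→11, 1→11, 1→11; joined: 11 11 11 11 11 11 11 11.

1111111111111111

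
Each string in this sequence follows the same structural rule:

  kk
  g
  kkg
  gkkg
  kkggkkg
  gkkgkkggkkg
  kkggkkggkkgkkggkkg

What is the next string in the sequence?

gkkgkkggkkgkkggkkggkkgkkggkkg

Each term (from the third on) is the two preceding terms concatenated in order: term 3 = kk·g = kkg.
Continuing: gkkgkkggkkg · kkggkkggkkgkkggkkg gives term 8.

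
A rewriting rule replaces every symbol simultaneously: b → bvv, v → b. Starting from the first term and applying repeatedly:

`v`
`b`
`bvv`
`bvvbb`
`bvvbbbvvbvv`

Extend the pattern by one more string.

Expanding bvvbbbvvbvv: b→bvv, v→b, v→b, b→bvv, b→bvv, b→bvv, v→b, v→b, b→bvv, v→b, v→b. Concatenated: bvv b b bvv bvv bvv b b bvv b b.

bvvbbbvvbvvbvvbbbvvbb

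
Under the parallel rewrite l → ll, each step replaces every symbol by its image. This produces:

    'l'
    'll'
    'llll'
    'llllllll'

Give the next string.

llllllllllllllll

Expanding llllllll: l→ll, l→ll, l→ll, l→ll, l→ll, l→ll, l→ll, l→ll. Concatenated: ll ll ll ll ll ll ll ll.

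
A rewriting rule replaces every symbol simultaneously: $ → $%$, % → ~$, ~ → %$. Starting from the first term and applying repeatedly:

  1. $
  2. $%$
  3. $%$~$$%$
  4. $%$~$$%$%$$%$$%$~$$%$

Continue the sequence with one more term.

Rewriting the 21 symbols of $%$~$$%$%$$%$$%$~$$%$ one by one yields $%$ ~$ $%$ %$ $%$ $%$ ~$ $%$ ~$ $%$ $%$ ~$ $%$ $%$ ~$ $%$ %$ $%$ $%$ ~$ $%$; concatenated:

$%$~$$%$%$$%$$%$~$$%$~$$%$$%$~$$%$$%$~$$%$%$$%$$%$~$$%$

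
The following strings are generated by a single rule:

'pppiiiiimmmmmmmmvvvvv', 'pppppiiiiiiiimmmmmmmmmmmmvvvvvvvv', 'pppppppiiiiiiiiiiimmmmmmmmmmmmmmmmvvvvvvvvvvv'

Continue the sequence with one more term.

pppppppppiiiiiiiiiiiiiimmmmmmmmmmmmmmmmmmmmvvvvvvvvvvvvvv

The n-th term is 2n-1 p's then 3n-1 i's then 4n m's then 3n-1 v's, where the shown terms are n = 2, 3, 4.
At n = 5 the blocks have lengths 9, 14, 20, 14.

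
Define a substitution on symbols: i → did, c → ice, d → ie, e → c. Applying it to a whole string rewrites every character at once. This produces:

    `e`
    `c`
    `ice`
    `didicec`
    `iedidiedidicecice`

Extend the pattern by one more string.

didciedidiedidciedidiedidicecicedidicec

Replace each of the 17 characters of iedidiedidicecice in place — did c ie did ie did c ie did ie did ice c ice did ice c — and concatenate.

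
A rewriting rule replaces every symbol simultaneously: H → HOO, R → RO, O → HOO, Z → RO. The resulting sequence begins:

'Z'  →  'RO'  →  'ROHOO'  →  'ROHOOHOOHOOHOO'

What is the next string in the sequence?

Replace each of the 14 characters of ROHOOHOOHOOHOO in place — RO HOO HOO HOO HOO HOO HOO HOO HOO HOO HOO HOO HOO HOO — and concatenate.

ROHOOHOOHOOHOOHOOHOOHOOHOOHOOHOOHOOHOOHOO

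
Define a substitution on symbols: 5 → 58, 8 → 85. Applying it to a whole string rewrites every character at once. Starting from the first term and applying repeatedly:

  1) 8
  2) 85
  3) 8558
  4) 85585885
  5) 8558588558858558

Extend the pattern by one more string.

Applying the rule to each of the 16 symbols of 8558588558858558 gives the pieces 85 58 58 85 58 85 85 58 58 85 85 58 85 58 58 85, which concatenate to the answer.

85585885588585585885855885585885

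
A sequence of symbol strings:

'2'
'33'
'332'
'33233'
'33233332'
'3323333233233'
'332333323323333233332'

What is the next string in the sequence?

3323333233233332333323323333233233

Each term (from the third on) is the previous term followed by the one before it: term 3 = 33·2 = 332.
So term 8 is 332333323323333233332·3323333233233.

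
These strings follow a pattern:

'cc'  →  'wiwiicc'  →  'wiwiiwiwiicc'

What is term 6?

The strings grow by a fixed prefix wiwii each time.
From wiwiiwiwiicc, 3 further steps: wiwiiwiwiicc → wiwiiwiwiiwiwiicc → wiwiiwiwiiwiwiiwiwiicc → (answer).

wiwiiwiwiiwiwiiwiwiiwiwiicc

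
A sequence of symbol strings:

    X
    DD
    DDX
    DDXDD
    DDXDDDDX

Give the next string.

DDXDDDDXDDXDD

From term 3 onward, concatenate the last term with the second-to-last: DD·X = DDX, DDX·DD = DDXDD, …
So term 6 is DDXDDDDX·DDXDD.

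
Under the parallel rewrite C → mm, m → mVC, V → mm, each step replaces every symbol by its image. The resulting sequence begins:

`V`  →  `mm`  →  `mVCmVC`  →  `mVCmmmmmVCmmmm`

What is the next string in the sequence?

φ(mVCmmmmmVCmmmm) expands symbol-by-symbol to mVC mm mm mVC mVC mVC mVC mVC mm mm mVC mVC mVC mVC; joining the 14 pieces gives the next term.

mVCmmmmmVCmVCmVCmVCmVCmmmmmVCmVCmVCmVC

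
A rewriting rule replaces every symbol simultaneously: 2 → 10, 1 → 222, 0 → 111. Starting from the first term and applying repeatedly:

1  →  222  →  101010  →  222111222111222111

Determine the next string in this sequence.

101010222222222101010222222222101010222222222

Applying the rule to each of the 18 symbols of 222111222111222111 gives the pieces 10 10 10 222 222 222 10 10 10 222 222 222 10 10 10 222 222 222, which concatenate to the answer.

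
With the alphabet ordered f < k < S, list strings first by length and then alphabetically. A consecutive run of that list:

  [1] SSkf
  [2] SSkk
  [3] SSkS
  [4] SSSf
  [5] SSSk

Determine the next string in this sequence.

SSSS

The successor of SSSk increments the rightmost position that isn't already S and resets every position after it to f.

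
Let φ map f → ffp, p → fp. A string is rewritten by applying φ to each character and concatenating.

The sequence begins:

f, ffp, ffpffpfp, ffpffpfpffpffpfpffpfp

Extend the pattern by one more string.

Applying the rule to each of the 21 symbols of ffpffpfpffpffpfpffpfp gives the pieces ffp ffp fp ffp ffp fp ffp fp ffp ffp fp ffp ffp fp ffp fp ffp ffp fp ffp fp, which concatenate to the answer.

ffpffpfpffpffpfpffpfpffpffpfpffpffpfpffpfpffpffpfpffpfp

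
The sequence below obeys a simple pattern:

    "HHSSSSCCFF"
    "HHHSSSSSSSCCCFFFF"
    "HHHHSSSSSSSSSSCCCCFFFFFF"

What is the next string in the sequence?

The n-th term is n+1 H's then 3n+1 S's then n+1 C's then 2n F's (n = 1, 2, …).
At n = 4 the blocks have lengths 5, 13, 5, 8.

HHHHHSSSSSSSSSSSSSCCCCCFFFFFFFF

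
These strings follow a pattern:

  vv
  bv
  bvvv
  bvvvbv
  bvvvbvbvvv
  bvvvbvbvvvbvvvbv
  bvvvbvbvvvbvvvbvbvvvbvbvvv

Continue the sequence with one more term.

bvvvbvbvvvbvvvbvbvvvbvbvvvbvvvbvbvvvbvvvbv

Each term (from the third on) is the previous term followed by the one before it: term 3 = bv·vv = bvvv.
So term 8 is bvvvbvbvvvbvvvbvbvvvbvbvvv·bvvvbvbvvvbvvvbv.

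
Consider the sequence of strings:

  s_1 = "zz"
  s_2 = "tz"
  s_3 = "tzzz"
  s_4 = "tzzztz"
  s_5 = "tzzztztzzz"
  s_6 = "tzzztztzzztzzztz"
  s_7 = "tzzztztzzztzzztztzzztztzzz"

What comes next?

From term 3 onward, concatenate the last term with the second-to-last: tz·zz = tzzz, tzzz·tz = tzzztz, …
Continuing: tzzztztzzztzzztztzzztztzzz · tzzztztzzztzzztz gives term 8.

tzzztztzzztzzztztzzztztzzztzzztztzzztzzztz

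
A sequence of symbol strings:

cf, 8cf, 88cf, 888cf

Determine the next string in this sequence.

Every step adds 8 at the front: s(k+1) = 8·s(k).
So the next term is 8·888cf.

8888cf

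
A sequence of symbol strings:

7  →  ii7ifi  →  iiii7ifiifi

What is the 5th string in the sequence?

Each term wraps the previous one in ii on the left and ifi on the right.
From iiii7ifiifi, 2 further steps: iiii7ifiifi → iiiiii7ifiifiifi → (answer).

iiiiiiii7ifiifiifiifi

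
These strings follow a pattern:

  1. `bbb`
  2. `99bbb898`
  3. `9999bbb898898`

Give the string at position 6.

9999999999bbb898898898898898

Each term wraps the previous one in 99 on the left and 898 on the right.
From 9999bbb898898, 3 further steps: 9999bbb898898 → 999999bbb898898898 → 99999999bbb898898898898 → (answer).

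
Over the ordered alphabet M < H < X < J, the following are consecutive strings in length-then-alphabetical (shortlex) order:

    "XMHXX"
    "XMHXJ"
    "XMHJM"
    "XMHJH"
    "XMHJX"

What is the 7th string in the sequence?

XMXMM

Advancing 2 positions from XMHJX through XMHJX → XMHJJ reaches term 7.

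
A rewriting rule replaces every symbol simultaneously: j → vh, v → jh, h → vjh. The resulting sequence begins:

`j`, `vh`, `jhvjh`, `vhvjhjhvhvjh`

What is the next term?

jhvjhjhvhvjhvhvjhjhvjhjhvhvjh

Rewriting each symbol of vhvjhjhvhvjh: v→jh, h→vjh, v→jh, j→vh, h→vjh, j→vh, h→vjh, v→jh, h→vjh, v→jh, j→vh, h→vjh, which concatenates to jh vjh jh vh vjh vh vjh jh vjh jh vh vjh.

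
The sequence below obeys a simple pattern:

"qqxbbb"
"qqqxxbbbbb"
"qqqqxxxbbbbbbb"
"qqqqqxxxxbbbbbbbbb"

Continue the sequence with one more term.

Reading off run lengths: q runs 2, 3, 4, 5; x runs 1, 2, 3, 4; b runs 3, 5, 7, 9 — each is linear in n (n = 1, 2, …).
For the next term, n = 5, so the run lengths are 6, 5, 11.

qqqqqqxxxxxbbbbbbbbbbb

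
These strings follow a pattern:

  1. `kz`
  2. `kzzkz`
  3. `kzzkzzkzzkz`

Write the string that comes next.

kzzkzzkzzkzzkzzkzzkzzkz

Every step duplicates the string with 'z' between the halves.
So the next term is two copies of kzzkzzkzzkz with 'z' between the halves.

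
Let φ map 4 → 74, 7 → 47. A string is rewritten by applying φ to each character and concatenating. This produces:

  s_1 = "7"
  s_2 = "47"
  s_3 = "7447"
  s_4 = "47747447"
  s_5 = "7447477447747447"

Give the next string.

φ(7447477447747447) expands symbol-by-symbol to 47 74 74 47 74 47 47 74 74 47 47 74 47 74 74 47; joining the 16 pieces gives the next term.

47747447744747747447477447747447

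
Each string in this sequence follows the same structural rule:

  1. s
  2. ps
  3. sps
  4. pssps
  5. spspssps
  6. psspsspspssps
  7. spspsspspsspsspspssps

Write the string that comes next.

This is a Fibonacci-style word recurrence s(k) = s(k−2)·s(k−1): e.g. s·ps = sps.
The next term joins psspsspspssps and spspsspspsspsspspssps.

psspsspspsspsspspsspspsspsspspssps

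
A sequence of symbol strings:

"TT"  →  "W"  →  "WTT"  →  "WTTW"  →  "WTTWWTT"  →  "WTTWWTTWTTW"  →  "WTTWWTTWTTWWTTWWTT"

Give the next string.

WTTWWTTWTTWWTTWWTTWTTWWTTWTTW

From term 3 onward, concatenate the last term with the second-to-last: W·TT = WTT, WTT·W = WTTW, …
The next term joins WTTWWTTWTTWWTTWWTT and WTTWWTTWTTW.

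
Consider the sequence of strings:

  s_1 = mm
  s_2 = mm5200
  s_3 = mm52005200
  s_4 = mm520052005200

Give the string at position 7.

Every step adds 5200 to the end: s(k+1) = s(k)·5200.
From mm520052005200, 3 further steps: mm520052005200 → mm5200520052005200 → mm52005200520052005200 → (answer).

mm520052005200520052005200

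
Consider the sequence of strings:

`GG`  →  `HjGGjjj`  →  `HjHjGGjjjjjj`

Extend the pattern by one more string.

Each term wraps the previous one in Hj on the left and jjj on the right.
Applying this once more to HjHjGGjjjjjj:

HjHjHjGGjjjjjjjjj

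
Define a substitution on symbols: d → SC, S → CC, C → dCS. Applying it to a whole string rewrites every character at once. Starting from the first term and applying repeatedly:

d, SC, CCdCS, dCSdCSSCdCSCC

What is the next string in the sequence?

SCdCSCCSCdCSCCCCdCSSCdCSCCdCSdCS

Replace each of the 13 characters of dCSdCSSCdCSCC in place — SC dCS CC SC dCS CC CC dCS SC dCS CC dCS dCS — and concatenate.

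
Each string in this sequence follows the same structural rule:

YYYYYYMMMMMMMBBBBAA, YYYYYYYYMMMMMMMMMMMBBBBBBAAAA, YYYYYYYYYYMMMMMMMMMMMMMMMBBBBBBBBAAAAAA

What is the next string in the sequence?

Reading off run lengths: Y runs 6, 8, 10; M runs 7, 11, 15; B runs 4, 6, 8; A runs 2, 4, 6 — each is linear in n, where the shown terms are n = 2, 3, 4.
Setting n = 5 gives 12, 19, 10, 8 characters in each block.

YYYYYYYYYYYYMMMMMMMMMMMMMMMMMMMBBBBBBBBBBAAAAAAAA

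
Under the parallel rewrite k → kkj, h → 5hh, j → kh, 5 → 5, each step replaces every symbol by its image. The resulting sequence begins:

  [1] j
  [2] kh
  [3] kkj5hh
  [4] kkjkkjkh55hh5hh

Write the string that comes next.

Applying the rule to each of the 15 symbols of kkjkkjkh55hh5hh gives the pieces kkj kkj kh kkj kkj kh kkj 5hh 5 5 5hh 5hh 5 5hh 5hh, which concatenate to the answer.

kkjkkjkhkkjkkjkhkkj5hh555hh5hh55hh5hh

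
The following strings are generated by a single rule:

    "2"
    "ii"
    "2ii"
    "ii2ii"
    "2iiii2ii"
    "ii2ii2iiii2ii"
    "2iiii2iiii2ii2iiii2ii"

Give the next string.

This is a Fibonacci-style word recurrence s(k) = s(k−2)·s(k−1): e.g. 2·ii = 2ii.
The next term joins ii2ii2iiii2ii and 2iiii2iiii2ii2iiii2ii.

ii2ii2iiii2ii2iiii2iiii2ii2iiii2ii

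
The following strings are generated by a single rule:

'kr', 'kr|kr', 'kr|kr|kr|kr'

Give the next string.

s(k+1) = s(k)·|·s(k) — each term doubles the last with '|' between the halves.
So the next term is two copies of kr|kr|kr|kr with '|' between the halves.

kr|kr|kr|kr|kr|kr|kr|kr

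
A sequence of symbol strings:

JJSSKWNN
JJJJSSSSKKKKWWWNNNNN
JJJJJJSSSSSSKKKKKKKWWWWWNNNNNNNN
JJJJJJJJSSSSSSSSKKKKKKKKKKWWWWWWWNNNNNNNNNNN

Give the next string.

The n-th term is 2n J's then 2n S's then 3n-2 K's then 2n-1 W's then 3n-1 N's (n = 1, 2, …).
Setting n = 5 gives 10, 10, 13, 9, 14 characters in each block.

JJJJJJJJJJSSSSSSSSSSKKKKKKKKKKKKKWWWWWWWWWNNNNNNNNNNNNNN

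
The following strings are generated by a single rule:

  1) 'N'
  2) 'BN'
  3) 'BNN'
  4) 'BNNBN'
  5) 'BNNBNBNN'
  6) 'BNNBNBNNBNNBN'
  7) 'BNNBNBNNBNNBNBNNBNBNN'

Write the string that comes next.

BNNBNBNNBNNBNBNNBNBNNBNNBNBNNBNNBN

Each term (from the third on) is the previous term followed by the one before it: term 3 = BN·N = BNN.
Continuing: BNNBNBNNBNNBNBNNBNBNN · BNNBNBNNBNNBN gives term 8.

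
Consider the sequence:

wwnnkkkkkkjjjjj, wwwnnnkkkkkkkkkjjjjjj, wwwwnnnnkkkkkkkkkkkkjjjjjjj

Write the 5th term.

Each string has the form w^{n} n^{n} k^{3n} j^{n+3}, where the shown terms are n = 2, 3, 4.
At n = 6 the blocks have lengths 6, 6, 18, 9.

wwwwwwnnnnnnkkkkkkkkkkkkkkkkkkjjjjjjjjj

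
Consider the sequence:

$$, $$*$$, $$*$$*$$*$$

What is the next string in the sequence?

Each string is two copies of the previous one joined by '*'.
Doubling $$*$$*$$*$$ with '*' between the halves:

$$*$$*$$*$$*$$*$$*$$*$$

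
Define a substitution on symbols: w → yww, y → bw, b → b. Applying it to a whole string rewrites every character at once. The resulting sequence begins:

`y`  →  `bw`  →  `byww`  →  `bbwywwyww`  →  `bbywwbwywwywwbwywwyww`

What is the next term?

bbbwywwywwbywwbwywwywwbwywwywwbywwbwywwywwbwywwyww

Replace each of the 21 characters of bbywwbwywwywwbwywwyww in place — b b bw yww yww b yww bw yww yww bw yww yww b yww bw yww yww bw yww yww — and concatenate.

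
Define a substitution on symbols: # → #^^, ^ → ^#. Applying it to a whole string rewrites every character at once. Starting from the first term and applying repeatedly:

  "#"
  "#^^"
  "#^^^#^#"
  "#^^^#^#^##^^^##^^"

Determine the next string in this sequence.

φ(#^^^#^#^##^^^##^^) expands symbol-by-symbol to #^^ ^# ^# ^# #^^ ^# #^^ ^# #^^ #^^ ^# ^# ^# #^^ #^^ ^# ^#; joining the 17 pieces gives the next term.

#^^^#^#^##^^^##^^^##^^#^^^#^#^##^^#^^^#^#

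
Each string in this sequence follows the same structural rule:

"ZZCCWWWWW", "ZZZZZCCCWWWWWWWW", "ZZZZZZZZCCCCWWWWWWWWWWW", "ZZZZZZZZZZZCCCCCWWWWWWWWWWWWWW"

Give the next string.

ZZZZZZZZZZZZZZCCCCCCWWWWWWWWWWWWWWWWW

Reading off run lengths: Z runs 2, 5, 8, 11; C runs 2, 3, 4, 5; W runs 5, 8, 11, 14 — each is linear in n (n = 1, 2, …).
At n = 5 the blocks have lengths 14, 6, 17.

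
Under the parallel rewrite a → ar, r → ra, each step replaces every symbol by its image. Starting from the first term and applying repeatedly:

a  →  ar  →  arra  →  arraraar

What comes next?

arraraarraararra

Expanding arraraar: a→ar, r→ra, r→ra, a→ar, r→ra, a→ar, a→ar, r→ra. Concatenated: ar ra ra ar ra ar ar ra.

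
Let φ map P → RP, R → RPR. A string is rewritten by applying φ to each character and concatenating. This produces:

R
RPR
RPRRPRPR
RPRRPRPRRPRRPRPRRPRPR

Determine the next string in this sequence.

Applying the rule to each of the 21 symbols of RPRRPRPRRPRRPRPRRPRPR gives the pieces RPR RP RPR RPR RP RPR RP RPR RPR RP RPR RPR RP RPR RP RPR RPR RP RPR RP RPR, which concatenate to the answer.

RPRRPRPRRPRRPRPRRPRPRRPRRPRPRRPRRPRPRRPRPRRPRRPRPRRPRPR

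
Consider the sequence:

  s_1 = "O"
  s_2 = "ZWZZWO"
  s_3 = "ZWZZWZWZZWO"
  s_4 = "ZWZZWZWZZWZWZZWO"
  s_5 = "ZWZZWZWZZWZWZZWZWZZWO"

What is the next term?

Every step adds ZWZZW at the front: s(k+1) = ZWZZW·s(k).
One more step from ZWZZWZWZZWZWZZWZWZZWO gives the answer.

ZWZZWZWZZWZWZZWZWZZWZWZZWO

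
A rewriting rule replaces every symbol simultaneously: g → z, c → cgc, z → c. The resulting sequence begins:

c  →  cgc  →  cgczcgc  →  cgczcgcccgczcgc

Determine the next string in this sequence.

φ(cgczcgcccgczcgc) expands symbol-by-symbol to cgc z cgc c cgc z cgc cgc cgc z cgc c cgc z cgc; joining the 15 pieces gives the next term.

cgczcgcccgczcgccgccgczcgcccgczcgc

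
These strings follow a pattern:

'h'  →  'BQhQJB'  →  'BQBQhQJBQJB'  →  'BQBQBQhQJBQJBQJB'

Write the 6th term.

BQBQBQBQBQhQJBQJBQJBQJBQJB

Each term wraps the previous one in BQ on the left and QJB on the right.
From BQBQBQhQJBQJBQJB, 2 further steps: BQBQBQhQJBQJBQJB → BQBQBQBQhQJBQJBQJBQJB → (answer).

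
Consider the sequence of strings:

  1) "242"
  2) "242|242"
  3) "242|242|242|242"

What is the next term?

s(k+1) = s(k)·|·s(k) — each term doubles the last with '|' between the halves.
Doubling 242|242|242|242 with '|' between the halves:

242|242|242|242|242|242|242|242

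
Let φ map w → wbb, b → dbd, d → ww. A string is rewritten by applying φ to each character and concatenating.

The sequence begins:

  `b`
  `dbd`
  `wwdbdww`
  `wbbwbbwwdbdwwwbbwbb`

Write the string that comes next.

Rewriting the 19 symbols of wbbwbbwwdbdwwwbbwbb one by one yields wbb dbd dbd wbb dbd dbd wbb wbb ww dbd ww wbb wbb wbb dbd dbd wbb dbd dbd; concatenated:

wbbdbddbdwbbdbddbdwbbwbbwwdbdwwwbbwbbwbbdbddbdwbbdbddbd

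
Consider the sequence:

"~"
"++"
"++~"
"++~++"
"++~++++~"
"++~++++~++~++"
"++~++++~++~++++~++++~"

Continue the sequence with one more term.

++~++++~++~++++~++++~++~++++~++~++

This is a Fibonacci-style word recurrence s(k) = s(k−1)·s(k−2): e.g. ++·~ = ++~.
So term 8 is ++~++++~++~++++~++++~·++~++++~++~++.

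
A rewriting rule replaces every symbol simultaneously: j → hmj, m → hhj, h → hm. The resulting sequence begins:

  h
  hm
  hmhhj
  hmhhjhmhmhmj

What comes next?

Rewriting each symbol of hmhhjhmhmhmj: h→hm, m→hhj, h→hm, h→hm, j→hmj, h→hm, m→hhj, h→hm, m→hhj, h→hm, m→hhj, j→hmj, which concatenates to hm hhj hm hm hmj hm hhj hm hhj hm hhj hmj.

hmhhjhmhmhmjhmhhjhmhhjhmhhjhmj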